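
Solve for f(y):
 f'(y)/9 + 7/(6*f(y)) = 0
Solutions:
 f(y) = -sqrt(C1 - 21*y)
 f(y) = sqrt(C1 - 21*y)


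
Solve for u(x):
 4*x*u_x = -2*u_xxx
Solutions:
 u(x) = C1 + Integral(C2*airyai(-2^(1/3)*x) + C3*airybi(-2^(1/3)*x), x)


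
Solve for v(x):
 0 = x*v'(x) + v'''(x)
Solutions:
 v(x) = C1 + Integral(C2*airyai(-x) + C3*airybi(-x), x)


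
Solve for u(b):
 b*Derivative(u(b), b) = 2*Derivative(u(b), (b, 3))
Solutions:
 u(b) = C1 + Integral(C2*airyai(2^(2/3)*b/2) + C3*airybi(2^(2/3)*b/2), b)


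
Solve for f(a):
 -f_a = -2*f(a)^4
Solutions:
 f(a) = (-1/(C1 + 6*a))^(1/3)
 f(a) = (-1/(C1 + 2*a))^(1/3)*(-3^(2/3) - 3*3^(1/6)*I)/6
 f(a) = (-1/(C1 + 2*a))^(1/3)*(-3^(2/3) + 3*3^(1/6)*I)/6


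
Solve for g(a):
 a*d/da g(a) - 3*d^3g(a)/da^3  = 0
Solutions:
 g(a) = C1 + Integral(C2*airyai(3^(2/3)*a/3) + C3*airybi(3^(2/3)*a/3), a)


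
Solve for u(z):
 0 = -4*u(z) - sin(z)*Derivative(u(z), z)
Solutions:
 u(z) = C1*(cos(z)^2 + 2*cos(z) + 1)/(cos(z)^2 - 2*cos(z) + 1)


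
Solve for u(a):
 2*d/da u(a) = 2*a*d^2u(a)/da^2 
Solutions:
 u(a) = C1 + C2*a^2


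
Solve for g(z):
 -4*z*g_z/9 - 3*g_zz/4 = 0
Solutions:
 g(z) = C1 + C2*erf(2*sqrt(6)*z/9)


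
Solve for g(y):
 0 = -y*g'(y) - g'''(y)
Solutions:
 g(y) = C1 + Integral(C2*airyai(-y) + C3*airybi(-y), y)


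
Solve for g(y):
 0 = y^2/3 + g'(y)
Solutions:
 g(y) = C1 - y^3/9


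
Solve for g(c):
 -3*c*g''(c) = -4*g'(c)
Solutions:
 g(c) = C1 + C2*c^(7/3)


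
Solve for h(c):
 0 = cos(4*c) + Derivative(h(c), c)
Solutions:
 h(c) = C1 - sin(4*c)/4


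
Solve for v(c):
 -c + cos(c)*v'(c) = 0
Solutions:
 v(c) = C1 + Integral(c/cos(c), c)


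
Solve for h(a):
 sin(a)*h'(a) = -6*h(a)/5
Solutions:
 h(a) = C1*(cos(a) + 1)^(3/5)/(cos(a) - 1)^(3/5)


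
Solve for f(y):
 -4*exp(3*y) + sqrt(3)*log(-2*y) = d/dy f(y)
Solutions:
 f(y) = C1 + sqrt(3)*y*log(-y) + sqrt(3)*y*(-1 + log(2)) - 4*exp(3*y)/3


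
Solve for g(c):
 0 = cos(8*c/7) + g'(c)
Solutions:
 g(c) = C1 - 7*sin(8*c/7)/8


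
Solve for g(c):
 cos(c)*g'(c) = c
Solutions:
 g(c) = C1 + Integral(c/cos(c), c)


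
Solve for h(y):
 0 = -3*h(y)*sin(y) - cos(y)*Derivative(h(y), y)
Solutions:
 h(y) = C1*cos(y)^3


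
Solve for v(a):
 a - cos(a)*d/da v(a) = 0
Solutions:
 v(a) = C1 + Integral(a/cos(a), a)


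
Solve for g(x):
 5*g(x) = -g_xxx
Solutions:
 g(x) = C3*exp(-5^(1/3)*x) + (C1*sin(sqrt(3)*5^(1/3)*x/2) + C2*cos(sqrt(3)*5^(1/3)*x/2))*exp(5^(1/3)*x/2)


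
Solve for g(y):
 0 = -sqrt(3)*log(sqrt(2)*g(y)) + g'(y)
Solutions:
 -2*sqrt(3)*Integral(1/(2*log(_y) + log(2)), (_y, g(y)))/3 = C1 - y


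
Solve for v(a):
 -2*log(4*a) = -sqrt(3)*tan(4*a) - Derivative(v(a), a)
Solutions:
 v(a) = C1 + 2*a*log(a) - 2*a + 4*a*log(2) + sqrt(3)*log(cos(4*a))/4


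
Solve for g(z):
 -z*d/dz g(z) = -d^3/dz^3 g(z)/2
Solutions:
 g(z) = C1 + Integral(C2*airyai(2^(1/3)*z) + C3*airybi(2^(1/3)*z), z)


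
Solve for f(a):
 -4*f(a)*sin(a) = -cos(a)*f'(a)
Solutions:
 f(a) = C1/cos(a)^4


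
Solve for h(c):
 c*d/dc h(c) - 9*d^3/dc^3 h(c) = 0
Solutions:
 h(c) = C1 + Integral(C2*airyai(3^(1/3)*c/3) + C3*airybi(3^(1/3)*c/3), c)


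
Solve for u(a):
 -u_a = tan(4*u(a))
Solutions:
 u(a) = -asin(C1*exp(-4*a))/4 + pi/4
 u(a) = asin(C1*exp(-4*a))/4


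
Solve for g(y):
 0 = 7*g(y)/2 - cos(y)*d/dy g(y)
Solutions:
 g(y) = C1*(sin(y) + 1)^(7/4)/(sin(y) - 1)^(7/4)


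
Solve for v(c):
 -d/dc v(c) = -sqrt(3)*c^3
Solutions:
 v(c) = C1 + sqrt(3)*c^4/4


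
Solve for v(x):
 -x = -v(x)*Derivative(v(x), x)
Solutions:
 v(x) = -sqrt(C1 + x^2)
 v(x) = sqrt(C1 + x^2)


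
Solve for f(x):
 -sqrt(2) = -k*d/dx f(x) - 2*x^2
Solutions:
 f(x) = C1 - 2*x^3/(3*k) + sqrt(2)*x/k


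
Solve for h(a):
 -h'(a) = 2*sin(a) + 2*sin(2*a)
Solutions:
 h(a) = C1 + 2*cos(a) + cos(2*a)


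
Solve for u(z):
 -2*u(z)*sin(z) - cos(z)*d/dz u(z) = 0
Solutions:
 u(z) = C1*cos(z)^2


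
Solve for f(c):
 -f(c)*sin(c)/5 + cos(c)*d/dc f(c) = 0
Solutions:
 f(c) = C1/cos(c)^(1/5)


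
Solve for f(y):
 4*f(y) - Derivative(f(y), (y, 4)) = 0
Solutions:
 f(y) = C1*exp(-sqrt(2)*y) + C2*exp(sqrt(2)*y) + C3*sin(sqrt(2)*y) + C4*cos(sqrt(2)*y)


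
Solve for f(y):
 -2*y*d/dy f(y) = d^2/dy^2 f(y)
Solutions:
 f(y) = C1 + C2*erf(y)


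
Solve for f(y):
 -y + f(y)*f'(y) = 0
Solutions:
 f(y) = -sqrt(C1 + y^2)
 f(y) = sqrt(C1 + y^2)


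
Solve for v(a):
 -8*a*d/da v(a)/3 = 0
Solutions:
 v(a) = C1


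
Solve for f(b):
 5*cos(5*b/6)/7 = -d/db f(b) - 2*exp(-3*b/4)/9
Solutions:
 f(b) = C1 - 6*sin(5*b/6)/7 + 8*exp(-3*b/4)/27


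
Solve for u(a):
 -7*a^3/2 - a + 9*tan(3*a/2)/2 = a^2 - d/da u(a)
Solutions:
 u(a) = C1 + 7*a^4/8 + a^3/3 + a^2/2 + 3*log(cos(3*a/2))


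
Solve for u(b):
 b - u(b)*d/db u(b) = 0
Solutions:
 u(b) = -sqrt(C1 + b^2)
 u(b) = sqrt(C1 + b^2)


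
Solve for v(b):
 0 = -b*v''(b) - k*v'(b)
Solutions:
 v(b) = C1 + b^(1 - re(k))*(C2*sin(log(b)*Abs(im(k))) + C3*cos(log(b)*im(k)))


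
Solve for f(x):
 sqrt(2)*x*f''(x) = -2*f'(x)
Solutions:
 f(x) = C1 + C2*x^(1 - sqrt(2))


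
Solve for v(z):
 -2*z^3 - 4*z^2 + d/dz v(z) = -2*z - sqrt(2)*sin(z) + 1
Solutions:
 v(z) = C1 + z^4/2 + 4*z^3/3 - z^2 + z + sqrt(2)*cos(z)


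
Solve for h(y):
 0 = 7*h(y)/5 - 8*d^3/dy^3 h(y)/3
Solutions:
 h(y) = C3*exp(21^(1/3)*5^(2/3)*y/10) + (C1*sin(3^(5/6)*5^(2/3)*7^(1/3)*y/20) + C2*cos(3^(5/6)*5^(2/3)*7^(1/3)*y/20))*exp(-21^(1/3)*5^(2/3)*y/20)


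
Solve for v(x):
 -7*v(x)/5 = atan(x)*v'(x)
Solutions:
 v(x) = C1*exp(-7*Integral(1/atan(x), x)/5)


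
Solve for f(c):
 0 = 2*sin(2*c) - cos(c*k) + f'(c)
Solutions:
 f(c) = C1 + cos(2*c) + sin(c*k)/k


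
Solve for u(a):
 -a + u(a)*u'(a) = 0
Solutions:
 u(a) = -sqrt(C1 + a^2)
 u(a) = sqrt(C1 + a^2)


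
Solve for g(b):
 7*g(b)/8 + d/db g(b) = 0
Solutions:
 g(b) = C1*exp(-7*b/8)


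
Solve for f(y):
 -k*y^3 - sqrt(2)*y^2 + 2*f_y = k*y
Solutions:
 f(y) = C1 + k*y^4/8 + k*y^2/4 + sqrt(2)*y^3/6


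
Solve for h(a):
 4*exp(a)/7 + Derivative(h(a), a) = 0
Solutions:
 h(a) = C1 - 4*exp(a)/7


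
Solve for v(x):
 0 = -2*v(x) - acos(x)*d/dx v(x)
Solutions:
 v(x) = C1*exp(-2*Integral(1/acos(x), x))


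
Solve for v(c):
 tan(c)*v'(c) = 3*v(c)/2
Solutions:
 v(c) = C1*sin(c)^(3/2)


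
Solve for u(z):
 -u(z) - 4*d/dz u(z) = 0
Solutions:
 u(z) = C1*exp(-z/4)


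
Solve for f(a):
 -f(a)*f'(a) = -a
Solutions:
 f(a) = -sqrt(C1 + a^2)
 f(a) = sqrt(C1 + a^2)


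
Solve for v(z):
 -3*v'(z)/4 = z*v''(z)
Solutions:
 v(z) = C1 + C2*z^(1/4)


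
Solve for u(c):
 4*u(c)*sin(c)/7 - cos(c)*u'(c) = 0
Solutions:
 u(c) = C1/cos(c)^(4/7)


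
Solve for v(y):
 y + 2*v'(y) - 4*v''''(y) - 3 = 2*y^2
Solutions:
 v(y) = C1 + C4*exp(2^(2/3)*y/2) + y^3/3 - y^2/4 + 3*y/2 + (C2*sin(2^(2/3)*sqrt(3)*y/4) + C3*cos(2^(2/3)*sqrt(3)*y/4))*exp(-2^(2/3)*y/4)


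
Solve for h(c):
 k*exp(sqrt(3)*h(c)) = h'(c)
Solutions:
 h(c) = sqrt(3)*(2*log(-1/(C1 + c*k)) - log(3))/6


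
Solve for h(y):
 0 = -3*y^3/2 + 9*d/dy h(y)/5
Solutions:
 h(y) = C1 + 5*y^4/24


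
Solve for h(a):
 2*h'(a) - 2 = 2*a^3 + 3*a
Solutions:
 h(a) = C1 + a^4/4 + 3*a^2/4 + a


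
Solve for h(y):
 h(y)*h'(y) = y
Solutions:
 h(y) = -sqrt(C1 + y^2)
 h(y) = sqrt(C1 + y^2)


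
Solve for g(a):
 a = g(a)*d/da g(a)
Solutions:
 g(a) = -sqrt(C1 + a^2)
 g(a) = sqrt(C1 + a^2)


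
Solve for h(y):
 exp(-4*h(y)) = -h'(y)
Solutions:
 h(y) = log(-I*(C1 - 4*y)^(1/4))
 h(y) = log(I*(C1 - 4*y)^(1/4))
 h(y) = log(-(C1 - 4*y)^(1/4))
 h(y) = log(C1 - 4*y)/4


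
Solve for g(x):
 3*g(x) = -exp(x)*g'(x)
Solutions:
 g(x) = C1*exp(3*exp(-x))


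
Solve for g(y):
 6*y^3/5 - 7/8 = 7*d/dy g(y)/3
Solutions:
 g(y) = C1 + 9*y^4/70 - 3*y/8


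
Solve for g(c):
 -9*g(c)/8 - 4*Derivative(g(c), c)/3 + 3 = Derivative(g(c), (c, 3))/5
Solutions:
 g(c) = C1*exp(10^(1/3)*c*(-32*5^(1/3)/(243 + sqrt(140969))^(1/3) + 2^(1/3)*(243 + sqrt(140969))^(1/3))/24)*sin(10^(1/3)*sqrt(3)*c*(32*5^(1/3)/(243 + sqrt(140969))^(1/3) + 2^(1/3)*(243 + sqrt(140969))^(1/3))/24) + C2*exp(10^(1/3)*c*(-32*5^(1/3)/(243 + sqrt(140969))^(1/3) + 2^(1/3)*(243 + sqrt(140969))^(1/3))/24)*cos(10^(1/3)*sqrt(3)*c*(32*5^(1/3)/(243 + sqrt(140969))^(1/3) + 2^(1/3)*(243 + sqrt(140969))^(1/3))/24) + C3*exp(-10^(1/3)*c*(-32*5^(1/3)/(243 + sqrt(140969))^(1/3) + 2^(1/3)*(243 + sqrt(140969))^(1/3))/12) + 8/3


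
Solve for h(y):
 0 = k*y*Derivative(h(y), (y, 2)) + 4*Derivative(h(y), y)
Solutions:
 h(y) = C1 + y^(((re(k) - 4)*re(k) + im(k)^2)/(re(k)^2 + im(k)^2))*(C2*sin(4*log(y)*Abs(im(k))/(re(k)^2 + im(k)^2)) + C3*cos(4*log(y)*im(k)/(re(k)^2 + im(k)^2)))


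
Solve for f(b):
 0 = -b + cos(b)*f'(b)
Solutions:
 f(b) = C1 + Integral(b/cos(b), b)


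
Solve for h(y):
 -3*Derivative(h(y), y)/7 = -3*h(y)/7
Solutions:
 h(y) = C1*exp(y)


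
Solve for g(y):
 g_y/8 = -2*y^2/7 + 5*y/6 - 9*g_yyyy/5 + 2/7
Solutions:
 g(y) = C1 + C4*exp(-15^(1/3)*y/6) - 16*y^3/21 + 10*y^2/3 + 16*y/7 + (C2*sin(3^(5/6)*5^(1/3)*y/12) + C3*cos(3^(5/6)*5^(1/3)*y/12))*exp(15^(1/3)*y/12)


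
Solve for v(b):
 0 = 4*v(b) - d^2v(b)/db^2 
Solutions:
 v(b) = C1*exp(-2*b) + C2*exp(2*b)


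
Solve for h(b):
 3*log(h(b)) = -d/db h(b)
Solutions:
 li(h(b)) = C1 - 3*b


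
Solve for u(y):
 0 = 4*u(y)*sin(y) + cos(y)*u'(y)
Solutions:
 u(y) = C1*cos(y)^4


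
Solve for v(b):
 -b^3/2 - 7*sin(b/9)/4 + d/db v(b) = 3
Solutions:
 v(b) = C1 + b^4/8 + 3*b - 63*cos(b/9)/4


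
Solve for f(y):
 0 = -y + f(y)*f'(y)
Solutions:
 f(y) = -sqrt(C1 + y^2)
 f(y) = sqrt(C1 + y^2)


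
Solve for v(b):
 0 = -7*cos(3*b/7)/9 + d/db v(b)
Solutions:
 v(b) = C1 + 49*sin(3*b/7)/27


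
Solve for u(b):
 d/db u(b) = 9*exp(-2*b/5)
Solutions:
 u(b) = C1 - 45*exp(-2*b/5)/2


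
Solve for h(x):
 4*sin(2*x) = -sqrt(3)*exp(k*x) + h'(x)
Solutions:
 h(x) = C1 - 2*cos(2*x) + sqrt(3)*exp(k*x)/k


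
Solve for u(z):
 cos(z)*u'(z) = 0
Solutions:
 u(z) = C1


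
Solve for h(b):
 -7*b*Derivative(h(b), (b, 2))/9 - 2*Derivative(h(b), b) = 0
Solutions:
 h(b) = C1 + C2/b^(11/7)


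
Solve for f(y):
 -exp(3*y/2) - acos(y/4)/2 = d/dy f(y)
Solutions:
 f(y) = C1 - y*acos(y/4)/2 + sqrt(16 - y^2)/2 - 2*exp(3*y/2)/3


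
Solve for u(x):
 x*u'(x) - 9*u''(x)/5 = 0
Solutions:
 u(x) = C1 + C2*erfi(sqrt(10)*x/6)


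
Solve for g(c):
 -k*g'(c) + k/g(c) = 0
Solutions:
 g(c) = -sqrt(C1 + 2*c)
 g(c) = sqrt(C1 + 2*c)


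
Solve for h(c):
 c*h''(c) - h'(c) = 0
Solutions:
 h(c) = C1 + C2*c^2


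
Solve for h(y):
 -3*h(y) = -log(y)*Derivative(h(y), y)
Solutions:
 h(y) = C1*exp(3*li(y))


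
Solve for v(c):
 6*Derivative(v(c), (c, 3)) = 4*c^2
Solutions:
 v(c) = C1 + C2*c + C3*c^2 + c^5/90


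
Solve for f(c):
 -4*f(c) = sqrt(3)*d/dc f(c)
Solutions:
 f(c) = C1*exp(-4*sqrt(3)*c/3)


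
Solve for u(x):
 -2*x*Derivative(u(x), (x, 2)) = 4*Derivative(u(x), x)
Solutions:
 u(x) = C1 + C2/x


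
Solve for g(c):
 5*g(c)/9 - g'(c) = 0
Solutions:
 g(c) = C1*exp(5*c/9)


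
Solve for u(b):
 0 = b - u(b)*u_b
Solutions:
 u(b) = -sqrt(C1 + b^2)
 u(b) = sqrt(C1 + b^2)


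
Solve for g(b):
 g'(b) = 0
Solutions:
 g(b) = C1


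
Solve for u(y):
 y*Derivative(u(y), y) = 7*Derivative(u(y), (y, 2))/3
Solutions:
 u(y) = C1 + C2*erfi(sqrt(42)*y/14)


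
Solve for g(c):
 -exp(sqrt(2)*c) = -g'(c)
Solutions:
 g(c) = C1 + sqrt(2)*exp(sqrt(2)*c)/2


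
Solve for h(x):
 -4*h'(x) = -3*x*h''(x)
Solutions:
 h(x) = C1 + C2*x^(7/3)


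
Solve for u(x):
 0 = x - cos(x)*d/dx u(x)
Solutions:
 u(x) = C1 + Integral(x/cos(x), x)


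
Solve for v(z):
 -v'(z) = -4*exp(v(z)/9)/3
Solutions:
 v(z) = 9*log(-1/(C1 + 4*z)) + 27*log(3)


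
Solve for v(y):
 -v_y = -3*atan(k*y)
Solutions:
 v(y) = C1 + 3*Piecewise((y*atan(k*y) - log(k^2*y^2 + 1)/(2*k), Ne(k, 0)), (0, True))


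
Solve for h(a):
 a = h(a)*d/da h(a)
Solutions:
 h(a) = -sqrt(C1 + a^2)
 h(a) = sqrt(C1 + a^2)


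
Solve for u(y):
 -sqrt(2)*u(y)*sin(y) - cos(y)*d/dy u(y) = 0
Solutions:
 u(y) = C1*cos(y)^(sqrt(2))


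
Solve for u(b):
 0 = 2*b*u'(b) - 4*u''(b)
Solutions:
 u(b) = C1 + C2*erfi(b/2)


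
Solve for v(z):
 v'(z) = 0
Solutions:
 v(z) = C1


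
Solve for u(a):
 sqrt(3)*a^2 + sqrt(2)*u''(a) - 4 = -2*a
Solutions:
 u(a) = C1 + C2*a - sqrt(6)*a^4/24 - sqrt(2)*a^3/6 + sqrt(2)*a^2


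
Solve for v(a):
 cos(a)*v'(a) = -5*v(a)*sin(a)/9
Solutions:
 v(a) = C1*cos(a)^(5/9)


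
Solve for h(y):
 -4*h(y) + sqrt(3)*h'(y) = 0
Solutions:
 h(y) = C1*exp(4*sqrt(3)*y/3)


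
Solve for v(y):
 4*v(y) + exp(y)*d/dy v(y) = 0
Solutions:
 v(y) = C1*exp(4*exp(-y))


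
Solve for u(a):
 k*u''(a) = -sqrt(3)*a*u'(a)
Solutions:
 u(a) = C1 + C2*sqrt(k)*erf(sqrt(2)*3^(1/4)*a*sqrt(1/k)/2)


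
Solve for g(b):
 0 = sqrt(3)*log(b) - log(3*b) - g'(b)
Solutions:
 g(b) = C1 - b*log(b) + sqrt(3)*b*log(b) - sqrt(3)*b - b*log(3) + b


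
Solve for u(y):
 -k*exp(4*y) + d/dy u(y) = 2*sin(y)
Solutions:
 u(y) = C1 + k*exp(4*y)/4 - 2*cos(y)


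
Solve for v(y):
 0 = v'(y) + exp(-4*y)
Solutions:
 v(y) = C1 + exp(-4*y)/4


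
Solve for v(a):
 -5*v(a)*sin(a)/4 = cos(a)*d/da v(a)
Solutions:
 v(a) = C1*cos(a)^(5/4)


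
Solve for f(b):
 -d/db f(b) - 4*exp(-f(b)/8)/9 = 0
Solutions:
 f(b) = 8*log(C1 - b/18)


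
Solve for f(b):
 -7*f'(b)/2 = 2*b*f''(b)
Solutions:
 f(b) = C1 + C2/b^(3/4)


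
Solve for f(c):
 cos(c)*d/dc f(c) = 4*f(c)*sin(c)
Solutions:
 f(c) = C1/cos(c)^4


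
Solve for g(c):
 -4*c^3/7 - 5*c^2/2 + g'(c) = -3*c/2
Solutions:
 g(c) = C1 + c^4/7 + 5*c^3/6 - 3*c^2/4


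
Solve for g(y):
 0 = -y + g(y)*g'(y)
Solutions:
 g(y) = -sqrt(C1 + y^2)
 g(y) = sqrt(C1 + y^2)


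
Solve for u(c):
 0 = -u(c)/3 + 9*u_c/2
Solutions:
 u(c) = C1*exp(2*c/27)


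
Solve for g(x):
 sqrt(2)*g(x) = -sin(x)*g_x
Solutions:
 g(x) = C1*(cos(x) + 1)^(sqrt(2)/2)/(cos(x) - 1)^(sqrt(2)/2)


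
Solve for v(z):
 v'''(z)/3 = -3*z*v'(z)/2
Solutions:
 v(z) = C1 + Integral(C2*airyai(-6^(2/3)*z/2) + C3*airybi(-6^(2/3)*z/2), z)


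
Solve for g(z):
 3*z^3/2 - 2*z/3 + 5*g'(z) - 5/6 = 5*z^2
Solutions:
 g(z) = C1 - 3*z^4/40 + z^3/3 + z^2/15 + z/6


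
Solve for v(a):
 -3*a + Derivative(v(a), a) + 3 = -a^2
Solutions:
 v(a) = C1 - a^3/3 + 3*a^2/2 - 3*a


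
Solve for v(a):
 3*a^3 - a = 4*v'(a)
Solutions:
 v(a) = C1 + 3*a^4/16 - a^2/8


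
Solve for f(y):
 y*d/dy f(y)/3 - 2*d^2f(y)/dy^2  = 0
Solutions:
 f(y) = C1 + C2*erfi(sqrt(3)*y/6)


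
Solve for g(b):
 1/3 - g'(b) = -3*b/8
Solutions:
 g(b) = C1 + 3*b^2/16 + b/3


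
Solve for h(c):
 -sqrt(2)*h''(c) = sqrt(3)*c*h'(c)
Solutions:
 h(c) = C1 + C2*erf(6^(1/4)*c/2)


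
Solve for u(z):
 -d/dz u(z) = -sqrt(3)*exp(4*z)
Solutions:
 u(z) = C1 + sqrt(3)*exp(4*z)/4


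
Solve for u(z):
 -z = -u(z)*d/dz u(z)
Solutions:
 u(z) = -sqrt(C1 + z^2)
 u(z) = sqrt(C1 + z^2)


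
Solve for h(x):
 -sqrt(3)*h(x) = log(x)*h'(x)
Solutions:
 h(x) = C1*exp(-sqrt(3)*li(x))


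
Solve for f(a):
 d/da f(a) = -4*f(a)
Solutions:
 f(a) = C1*exp(-4*a)


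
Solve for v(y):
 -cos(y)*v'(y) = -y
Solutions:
 v(y) = C1 + Integral(y/cos(y), y)


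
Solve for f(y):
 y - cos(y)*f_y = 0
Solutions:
 f(y) = C1 + Integral(y/cos(y), y)


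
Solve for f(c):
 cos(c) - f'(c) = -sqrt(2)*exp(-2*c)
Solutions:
 f(c) = C1 + sin(c) - sqrt(2)*exp(-2*c)/2


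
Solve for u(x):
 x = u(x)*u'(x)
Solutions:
 u(x) = -sqrt(C1 + x^2)
 u(x) = sqrt(C1 + x^2)


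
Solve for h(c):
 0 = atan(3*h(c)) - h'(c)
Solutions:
 Integral(1/atan(3*_y), (_y, h(c))) = C1 + c


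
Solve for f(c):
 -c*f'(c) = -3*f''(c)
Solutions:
 f(c) = C1 + C2*erfi(sqrt(6)*c/6)


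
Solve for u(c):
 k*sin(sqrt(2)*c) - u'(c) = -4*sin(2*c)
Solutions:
 u(c) = C1 - sqrt(2)*k*cos(sqrt(2)*c)/2 - 2*cos(2*c)


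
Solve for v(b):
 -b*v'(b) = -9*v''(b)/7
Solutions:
 v(b) = C1 + C2*erfi(sqrt(14)*b/6)


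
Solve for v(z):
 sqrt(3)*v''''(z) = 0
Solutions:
 v(z) = C1 + C2*z + C3*z^2 + C4*z^3


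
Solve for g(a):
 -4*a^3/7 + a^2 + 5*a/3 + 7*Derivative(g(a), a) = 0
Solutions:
 g(a) = C1 + a^4/49 - a^3/21 - 5*a^2/42


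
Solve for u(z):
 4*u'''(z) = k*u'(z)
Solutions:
 u(z) = C1 + C2*exp(-sqrt(k)*z/2) + C3*exp(sqrt(k)*z/2)


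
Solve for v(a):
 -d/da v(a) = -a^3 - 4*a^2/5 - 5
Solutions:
 v(a) = C1 + a^4/4 + 4*a^3/15 + 5*a


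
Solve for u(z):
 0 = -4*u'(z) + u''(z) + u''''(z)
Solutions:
 u(z) = C1 + C2*exp(z*(-3*(2 + sqrt(327)/9)^(1/3) + (2 + sqrt(327)/9)^(-1/3))/6)*sin(sqrt(3)*z*((2 + sqrt(327)/9)^(-1/3) + 3*(2 + sqrt(327)/9)^(1/3))/6) + C3*exp(z*(-3*(2 + sqrt(327)/9)^(1/3) + (2 + sqrt(327)/9)^(-1/3))/6)*cos(sqrt(3)*z*((2 + sqrt(327)/9)^(-1/3) + 3*(2 + sqrt(327)/9)^(1/3))/6) + C4*exp(z*(-1/(3*(2 + sqrt(327)/9)^(1/3)) + (2 + sqrt(327)/9)^(1/3)))


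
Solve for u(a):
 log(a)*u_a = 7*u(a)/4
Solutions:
 u(a) = C1*exp(7*li(a)/4)


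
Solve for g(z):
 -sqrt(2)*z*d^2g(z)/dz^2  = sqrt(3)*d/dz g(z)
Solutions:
 g(z) = C1 + C2*z^(1 - sqrt(6)/2)


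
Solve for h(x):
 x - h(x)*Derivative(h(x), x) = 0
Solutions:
 h(x) = -sqrt(C1 + x^2)
 h(x) = sqrt(C1 + x^2)


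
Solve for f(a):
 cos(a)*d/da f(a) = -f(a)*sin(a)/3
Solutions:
 f(a) = C1*cos(a)^(1/3)


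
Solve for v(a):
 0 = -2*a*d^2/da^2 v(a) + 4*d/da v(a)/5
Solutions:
 v(a) = C1 + C2*a^(7/5)


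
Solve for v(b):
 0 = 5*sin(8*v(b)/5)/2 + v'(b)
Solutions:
 5*b/2 + 5*log(cos(8*v(b)/5) - 1)/16 - 5*log(cos(8*v(b)/5) + 1)/16 = C1


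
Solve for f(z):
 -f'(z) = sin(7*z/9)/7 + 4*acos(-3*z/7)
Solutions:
 f(z) = C1 - 4*z*acos(-3*z/7) - 4*sqrt(49 - 9*z^2)/3 + 9*cos(7*z/9)/49


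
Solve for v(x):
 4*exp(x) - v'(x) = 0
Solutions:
 v(x) = C1 + 4*exp(x)


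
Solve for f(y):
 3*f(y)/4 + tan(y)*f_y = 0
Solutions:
 f(y) = C1/sin(y)^(3/4)


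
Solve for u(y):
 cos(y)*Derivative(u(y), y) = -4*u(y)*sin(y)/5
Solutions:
 u(y) = C1*cos(y)^(4/5)


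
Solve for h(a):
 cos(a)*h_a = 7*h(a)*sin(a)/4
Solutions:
 h(a) = C1/cos(a)^(7/4)


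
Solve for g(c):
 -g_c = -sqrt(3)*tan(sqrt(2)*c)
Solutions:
 g(c) = C1 - sqrt(6)*log(cos(sqrt(2)*c))/2


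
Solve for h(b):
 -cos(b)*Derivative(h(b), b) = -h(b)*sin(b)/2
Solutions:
 h(b) = C1/sqrt(cos(b))


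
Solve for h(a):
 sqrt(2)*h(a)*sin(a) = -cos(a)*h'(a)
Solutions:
 h(a) = C1*cos(a)^(sqrt(2))


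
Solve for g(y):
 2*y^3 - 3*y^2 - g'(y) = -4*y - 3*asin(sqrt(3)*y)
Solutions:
 g(y) = C1 + y^4/2 - y^3 + 2*y^2 + 3*y*asin(sqrt(3)*y) + sqrt(3)*sqrt(1 - 3*y^2)


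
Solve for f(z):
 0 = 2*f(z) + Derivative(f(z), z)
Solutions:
 f(z) = C1*exp(-2*z)


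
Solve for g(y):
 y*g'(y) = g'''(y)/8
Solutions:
 g(y) = C1 + Integral(C2*airyai(2*y) + C3*airybi(2*y), y)


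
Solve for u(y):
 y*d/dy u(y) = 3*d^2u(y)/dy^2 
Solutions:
 u(y) = C1 + C2*erfi(sqrt(6)*y/6)


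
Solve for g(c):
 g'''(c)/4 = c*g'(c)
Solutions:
 g(c) = C1 + Integral(C2*airyai(2^(2/3)*c) + C3*airybi(2^(2/3)*c), c)


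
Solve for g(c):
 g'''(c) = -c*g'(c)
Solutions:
 g(c) = C1 + Integral(C2*airyai(-c) + C3*airybi(-c), c)


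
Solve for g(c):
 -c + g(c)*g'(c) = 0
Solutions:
 g(c) = -sqrt(C1 + c^2)
 g(c) = sqrt(C1 + c^2)


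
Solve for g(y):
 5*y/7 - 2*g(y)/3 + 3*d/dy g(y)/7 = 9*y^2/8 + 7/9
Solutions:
 g(y) = C1*exp(14*y/9) - 27*y^2/16 - 123*y/112 - 8809/4704


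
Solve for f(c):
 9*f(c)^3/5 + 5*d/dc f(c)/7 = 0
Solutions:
 f(c) = -5*sqrt(2)*sqrt(-1/(C1 - 63*c))/2
 f(c) = 5*sqrt(2)*sqrt(-1/(C1 - 63*c))/2


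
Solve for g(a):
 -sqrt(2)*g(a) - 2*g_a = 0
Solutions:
 g(a) = C1*exp(-sqrt(2)*a/2)


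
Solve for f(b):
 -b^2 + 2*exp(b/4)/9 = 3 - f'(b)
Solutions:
 f(b) = C1 + b^3/3 + 3*b - 8*exp(b/4)/9


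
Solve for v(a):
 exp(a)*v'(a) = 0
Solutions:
 v(a) = C1


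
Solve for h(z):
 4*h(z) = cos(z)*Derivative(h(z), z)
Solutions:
 h(z) = C1*(sin(z)^2 + 2*sin(z) + 1)/(sin(z)^2 - 2*sin(z) + 1)


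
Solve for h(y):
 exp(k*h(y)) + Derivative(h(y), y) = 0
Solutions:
 h(y) = Piecewise((log(1/(C1*k + k*y))/k, Ne(k, 0)), (nan, True))
 h(y) = Piecewise((C1 - y, Eq(k, 0)), (nan, True))


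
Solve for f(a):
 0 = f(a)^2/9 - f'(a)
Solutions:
 f(a) = -9/(C1 + a)


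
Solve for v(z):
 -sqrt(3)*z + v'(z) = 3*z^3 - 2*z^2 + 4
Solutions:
 v(z) = C1 + 3*z^4/4 - 2*z^3/3 + sqrt(3)*z^2/2 + 4*z


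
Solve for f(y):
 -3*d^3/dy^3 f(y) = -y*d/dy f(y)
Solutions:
 f(y) = C1 + Integral(C2*airyai(3^(2/3)*y/3) + C3*airybi(3^(2/3)*y/3), y)


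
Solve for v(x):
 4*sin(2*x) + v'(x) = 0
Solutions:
 v(x) = C1 + 2*cos(2*x)


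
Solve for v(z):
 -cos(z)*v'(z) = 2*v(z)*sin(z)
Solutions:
 v(z) = C1*cos(z)^2


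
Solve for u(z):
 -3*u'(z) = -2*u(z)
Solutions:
 u(z) = C1*exp(2*z/3)


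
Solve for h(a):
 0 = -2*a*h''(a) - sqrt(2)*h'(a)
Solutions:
 h(a) = C1 + C2*a^(1 - sqrt(2)/2)


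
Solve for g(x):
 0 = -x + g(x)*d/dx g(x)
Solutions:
 g(x) = -sqrt(C1 + x^2)
 g(x) = sqrt(C1 + x^2)


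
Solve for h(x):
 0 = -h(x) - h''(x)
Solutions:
 h(x) = C1*sin(x) + C2*cos(x)


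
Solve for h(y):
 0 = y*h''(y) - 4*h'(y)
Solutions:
 h(y) = C1 + C2*y^5


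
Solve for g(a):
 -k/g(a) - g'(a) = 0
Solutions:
 g(a) = -sqrt(C1 - 2*a*k)
 g(a) = sqrt(C1 - 2*a*k)


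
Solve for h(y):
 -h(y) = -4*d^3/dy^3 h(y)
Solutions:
 h(y) = C3*exp(2^(1/3)*y/2) + (C1*sin(2^(1/3)*sqrt(3)*y/4) + C2*cos(2^(1/3)*sqrt(3)*y/4))*exp(-2^(1/3)*y/4)


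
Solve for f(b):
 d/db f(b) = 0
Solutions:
 f(b) = C1


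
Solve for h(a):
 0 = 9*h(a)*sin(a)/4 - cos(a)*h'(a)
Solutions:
 h(a) = C1/cos(a)^(9/4)


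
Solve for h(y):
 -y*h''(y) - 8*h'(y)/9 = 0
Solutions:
 h(y) = C1 + C2*y^(1/9)


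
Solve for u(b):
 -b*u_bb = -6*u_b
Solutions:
 u(b) = C1 + C2*b^7


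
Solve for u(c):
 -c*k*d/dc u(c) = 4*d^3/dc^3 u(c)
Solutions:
 u(c) = C1 + Integral(C2*airyai(2^(1/3)*c*(-k)^(1/3)/2) + C3*airybi(2^(1/3)*c*(-k)^(1/3)/2), c)


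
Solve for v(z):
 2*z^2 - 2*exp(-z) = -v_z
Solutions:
 v(z) = C1 - 2*z^3/3 - 2*exp(-z)


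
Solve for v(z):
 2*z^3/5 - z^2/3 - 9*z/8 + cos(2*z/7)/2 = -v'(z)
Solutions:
 v(z) = C1 - z^4/10 + z^3/9 + 9*z^2/16 - 7*sin(2*z/7)/4


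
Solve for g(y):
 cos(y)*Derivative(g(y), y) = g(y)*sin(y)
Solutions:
 g(y) = C1/cos(y)


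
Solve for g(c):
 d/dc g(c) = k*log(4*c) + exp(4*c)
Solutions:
 g(c) = C1 + c*k*log(c) + c*k*(-1 + 2*log(2)) + exp(4*c)/4


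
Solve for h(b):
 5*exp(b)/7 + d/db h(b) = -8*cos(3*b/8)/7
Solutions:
 h(b) = C1 - 5*exp(b)/7 - 64*sin(3*b/8)/21


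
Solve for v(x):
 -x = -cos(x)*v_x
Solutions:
 v(x) = C1 + Integral(x/cos(x), x)


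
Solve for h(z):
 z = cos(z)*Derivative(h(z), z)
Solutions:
 h(z) = C1 + Integral(z/cos(z), z)


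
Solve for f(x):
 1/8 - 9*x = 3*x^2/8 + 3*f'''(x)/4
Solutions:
 f(x) = C1 + C2*x + C3*x^2 - x^5/120 - x^4/2 + x^3/36


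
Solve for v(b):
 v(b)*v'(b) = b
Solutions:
 v(b) = -sqrt(C1 + b^2)
 v(b) = sqrt(C1 + b^2)


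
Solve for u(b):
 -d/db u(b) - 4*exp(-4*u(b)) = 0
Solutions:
 u(b) = log(-I*(C1 - 16*b)^(1/4))
 u(b) = log(I*(C1 - 16*b)^(1/4))
 u(b) = log(-(C1 - 16*b)^(1/4))
 u(b) = log(C1 - 16*b)/4


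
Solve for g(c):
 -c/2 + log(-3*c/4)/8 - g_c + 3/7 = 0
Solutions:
 g(c) = C1 - c^2/4 + c*log(-c)/8 + c*(-14*log(2) + 7*log(3) + 17)/56


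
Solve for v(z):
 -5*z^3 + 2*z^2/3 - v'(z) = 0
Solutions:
 v(z) = C1 - 5*z^4/4 + 2*z^3/9


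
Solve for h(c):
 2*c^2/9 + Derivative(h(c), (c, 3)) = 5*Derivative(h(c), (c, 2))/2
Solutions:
 h(c) = C1 + C2*c + C3*exp(5*c/2) + c^4/135 + 8*c^3/675 + 16*c^2/1125


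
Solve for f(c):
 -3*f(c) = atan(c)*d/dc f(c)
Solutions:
 f(c) = C1*exp(-3*Integral(1/atan(c), c))


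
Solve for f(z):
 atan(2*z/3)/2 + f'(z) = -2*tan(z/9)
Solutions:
 f(z) = C1 - z*atan(2*z/3)/2 + 3*log(4*z^2 + 9)/8 + 18*log(cos(z/9))


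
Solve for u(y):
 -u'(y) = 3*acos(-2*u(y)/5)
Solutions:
 Integral(1/acos(-2*_y/5), (_y, u(y))) = C1 - 3*y


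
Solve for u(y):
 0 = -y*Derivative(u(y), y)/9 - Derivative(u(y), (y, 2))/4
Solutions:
 u(y) = C1 + C2*erf(sqrt(2)*y/3)


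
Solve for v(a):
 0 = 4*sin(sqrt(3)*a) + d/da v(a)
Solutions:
 v(a) = C1 + 4*sqrt(3)*cos(sqrt(3)*a)/3


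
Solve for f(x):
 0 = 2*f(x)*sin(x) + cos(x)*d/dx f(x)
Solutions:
 f(x) = C1*cos(x)^2


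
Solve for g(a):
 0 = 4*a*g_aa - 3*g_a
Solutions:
 g(a) = C1 + C2*a^(7/4)


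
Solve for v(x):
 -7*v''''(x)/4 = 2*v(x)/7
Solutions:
 v(x) = (C1*sin(2^(1/4)*sqrt(7)*x/7) + C2*cos(2^(1/4)*sqrt(7)*x/7))*exp(-2^(1/4)*sqrt(7)*x/7) + (C3*sin(2^(1/4)*sqrt(7)*x/7) + C4*cos(2^(1/4)*sqrt(7)*x/7))*exp(2^(1/4)*sqrt(7)*x/7)


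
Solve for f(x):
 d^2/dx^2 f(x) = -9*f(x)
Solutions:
 f(x) = C1*sin(3*x) + C2*cos(3*x)


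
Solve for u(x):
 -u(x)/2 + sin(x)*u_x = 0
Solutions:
 u(x) = C1*(cos(x) - 1)^(1/4)/(cos(x) + 1)^(1/4)


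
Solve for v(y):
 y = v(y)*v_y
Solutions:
 v(y) = -sqrt(C1 + y^2)
 v(y) = sqrt(C1 + y^2)


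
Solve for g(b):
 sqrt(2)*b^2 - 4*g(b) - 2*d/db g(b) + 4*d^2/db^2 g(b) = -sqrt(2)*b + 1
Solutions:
 g(b) = C1*exp(b*(1 - sqrt(17))/4) + C2*exp(b*(1 + sqrt(17))/4) + sqrt(2)*b^2/4 - 1/4 + sqrt(2)/2


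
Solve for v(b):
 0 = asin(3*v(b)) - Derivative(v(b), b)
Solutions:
 Integral(1/asin(3*_y), (_y, v(b))) = C1 + b


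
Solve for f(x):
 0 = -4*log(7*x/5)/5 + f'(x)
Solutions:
 f(x) = C1 + 4*x*log(x)/5 - 4*x*log(5)/5 - 4*x/5 + 4*x*log(7)/5


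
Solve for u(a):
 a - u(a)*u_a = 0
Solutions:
 u(a) = -sqrt(C1 + a^2)
 u(a) = sqrt(C1 + a^2)


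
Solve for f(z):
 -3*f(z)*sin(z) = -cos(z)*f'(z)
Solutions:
 f(z) = C1/cos(z)^3


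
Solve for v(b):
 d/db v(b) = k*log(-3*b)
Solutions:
 v(b) = C1 + b*k*log(-b) + b*k*(-1 + log(3))


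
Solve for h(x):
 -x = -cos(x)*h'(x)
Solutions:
 h(x) = C1 + Integral(x/cos(x), x)


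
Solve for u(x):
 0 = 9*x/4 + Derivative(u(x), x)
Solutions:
 u(x) = C1 - 9*x^2/8


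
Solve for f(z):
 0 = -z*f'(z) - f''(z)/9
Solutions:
 f(z) = C1 + C2*erf(3*sqrt(2)*z/2)


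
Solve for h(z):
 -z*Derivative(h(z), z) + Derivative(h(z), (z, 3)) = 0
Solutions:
 h(z) = C1 + Integral(C2*airyai(z) + C3*airybi(z), z)


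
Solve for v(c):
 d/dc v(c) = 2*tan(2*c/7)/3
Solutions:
 v(c) = C1 - 7*log(cos(2*c/7))/3


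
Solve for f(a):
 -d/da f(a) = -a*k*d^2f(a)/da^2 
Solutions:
 f(a) = C1 + a^(((re(k) + 1)*re(k) + im(k)^2)/(re(k)^2 + im(k)^2))*(C2*sin(log(a)*Abs(im(k))/(re(k)^2 + im(k)^2)) + C3*cos(log(a)*im(k)/(re(k)^2 + im(k)^2)))


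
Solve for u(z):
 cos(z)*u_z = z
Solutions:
 u(z) = C1 + Integral(z/cos(z), z)


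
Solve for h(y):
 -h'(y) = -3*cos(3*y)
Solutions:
 h(y) = C1 + sin(3*y)


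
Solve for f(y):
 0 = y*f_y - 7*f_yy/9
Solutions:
 f(y) = C1 + C2*erfi(3*sqrt(14)*y/14)


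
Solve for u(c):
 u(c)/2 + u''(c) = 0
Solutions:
 u(c) = C1*sin(sqrt(2)*c/2) + C2*cos(sqrt(2)*c/2)


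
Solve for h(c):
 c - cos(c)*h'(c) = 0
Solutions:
 h(c) = C1 + Integral(c/cos(c), c)


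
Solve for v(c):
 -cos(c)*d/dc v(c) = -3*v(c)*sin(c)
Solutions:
 v(c) = C1/cos(c)^3


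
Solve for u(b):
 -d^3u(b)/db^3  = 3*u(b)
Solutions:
 u(b) = C3*exp(-3^(1/3)*b) + (C1*sin(3^(5/6)*b/2) + C2*cos(3^(5/6)*b/2))*exp(3^(1/3)*b/2)


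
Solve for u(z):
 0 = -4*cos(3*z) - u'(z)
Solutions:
 u(z) = C1 - 4*sin(3*z)/3


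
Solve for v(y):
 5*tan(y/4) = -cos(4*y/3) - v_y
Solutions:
 v(y) = C1 + 20*log(cos(y/4)) - 3*sin(4*y/3)/4


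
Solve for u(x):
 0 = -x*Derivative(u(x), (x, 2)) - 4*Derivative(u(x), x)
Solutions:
 u(x) = C1 + C2/x^3


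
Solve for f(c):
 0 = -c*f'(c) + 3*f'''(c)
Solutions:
 f(c) = C1 + Integral(C2*airyai(3^(2/3)*c/3) + C3*airybi(3^(2/3)*c/3), c)


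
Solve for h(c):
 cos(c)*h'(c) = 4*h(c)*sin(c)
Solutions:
 h(c) = C1/cos(c)^4


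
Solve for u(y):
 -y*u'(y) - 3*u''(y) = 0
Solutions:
 u(y) = C1 + C2*erf(sqrt(6)*y/6)


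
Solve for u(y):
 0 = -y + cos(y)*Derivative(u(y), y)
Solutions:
 u(y) = C1 + Integral(y/cos(y), y)


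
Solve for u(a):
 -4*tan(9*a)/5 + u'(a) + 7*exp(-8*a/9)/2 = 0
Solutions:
 u(a) = C1 + 2*log(tan(9*a)^2 + 1)/45 + 63*exp(-8*a/9)/16


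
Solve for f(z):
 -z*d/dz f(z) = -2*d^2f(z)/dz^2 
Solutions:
 f(z) = C1 + C2*erfi(z/2)


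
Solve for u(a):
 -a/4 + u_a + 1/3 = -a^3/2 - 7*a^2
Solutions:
 u(a) = C1 - a^4/8 - 7*a^3/3 + a^2/8 - a/3


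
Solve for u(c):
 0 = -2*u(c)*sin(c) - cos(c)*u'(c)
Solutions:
 u(c) = C1*cos(c)^2


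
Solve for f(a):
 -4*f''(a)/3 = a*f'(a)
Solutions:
 f(a) = C1 + C2*erf(sqrt(6)*a/4)


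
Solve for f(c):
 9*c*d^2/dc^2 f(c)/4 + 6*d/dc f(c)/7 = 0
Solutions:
 f(c) = C1 + C2*c^(13/21)


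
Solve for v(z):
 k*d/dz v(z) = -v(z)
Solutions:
 v(z) = C1*exp(-z/k)


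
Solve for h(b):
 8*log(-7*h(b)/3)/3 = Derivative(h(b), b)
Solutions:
 -3*Integral(1/(log(-_y) - log(3) + log(7)), (_y, h(b)))/8 = C1 - b


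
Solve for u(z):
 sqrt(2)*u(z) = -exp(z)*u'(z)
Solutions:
 u(z) = C1*exp(sqrt(2)*exp(-z))


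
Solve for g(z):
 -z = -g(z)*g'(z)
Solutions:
 g(z) = -sqrt(C1 + z^2)
 g(z) = sqrt(C1 + z^2)


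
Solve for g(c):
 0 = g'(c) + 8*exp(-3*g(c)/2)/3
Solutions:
 g(c) = 2*log(C1 - 4*c)/3
 g(c) = 2*log((-1 - sqrt(3)*I)*(C1 - 4*c)^(1/3)/2)
 g(c) = 2*log((-1 + sqrt(3)*I)*(C1 - 4*c)^(1/3)/2)


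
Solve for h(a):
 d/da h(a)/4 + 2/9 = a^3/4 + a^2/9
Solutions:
 h(a) = C1 + a^4/4 + 4*a^3/27 - 8*a/9


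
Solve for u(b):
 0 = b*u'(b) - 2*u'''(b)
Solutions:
 u(b) = C1 + Integral(C2*airyai(2^(2/3)*b/2) + C3*airybi(2^(2/3)*b/2), b)


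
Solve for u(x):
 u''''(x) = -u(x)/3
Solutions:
 u(x) = (C1*sin(sqrt(2)*3^(3/4)*x/6) + C2*cos(sqrt(2)*3^(3/4)*x/6))*exp(-sqrt(2)*3^(3/4)*x/6) + (C3*sin(sqrt(2)*3^(3/4)*x/6) + C4*cos(sqrt(2)*3^(3/4)*x/6))*exp(sqrt(2)*3^(3/4)*x/6)


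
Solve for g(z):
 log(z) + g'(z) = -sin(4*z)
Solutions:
 g(z) = C1 - z*log(z) + z + cos(4*z)/4


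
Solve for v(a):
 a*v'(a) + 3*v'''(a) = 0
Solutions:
 v(a) = C1 + Integral(C2*airyai(-3^(2/3)*a/3) + C3*airybi(-3^(2/3)*a/3), a)


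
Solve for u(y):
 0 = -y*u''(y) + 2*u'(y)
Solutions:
 u(y) = C1 + C2*y^3


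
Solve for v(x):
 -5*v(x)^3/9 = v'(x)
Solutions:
 v(x) = -3*sqrt(2)*sqrt(-1/(C1 - 5*x))/2
 v(x) = 3*sqrt(2)*sqrt(-1/(C1 - 5*x))/2


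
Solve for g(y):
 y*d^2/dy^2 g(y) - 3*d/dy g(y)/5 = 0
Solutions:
 g(y) = C1 + C2*y^(8/5)


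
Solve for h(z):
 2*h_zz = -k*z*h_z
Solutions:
 h(z) = Piecewise((-sqrt(pi)*C1*erf(sqrt(k)*z/2)/sqrt(k) - C2, (k > 0) | (k < 0)), (-C1*z - C2, True))


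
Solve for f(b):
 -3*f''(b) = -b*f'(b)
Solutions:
 f(b) = C1 + C2*erfi(sqrt(6)*b/6)


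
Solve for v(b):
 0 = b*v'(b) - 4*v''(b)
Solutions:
 v(b) = C1 + C2*erfi(sqrt(2)*b/4)


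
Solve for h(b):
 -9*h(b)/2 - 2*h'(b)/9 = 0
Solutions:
 h(b) = C1*exp(-81*b/4)


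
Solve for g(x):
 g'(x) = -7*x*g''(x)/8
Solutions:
 g(x) = C1 + C2/x^(1/7)


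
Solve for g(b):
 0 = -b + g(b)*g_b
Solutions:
 g(b) = -sqrt(C1 + b^2)
 g(b) = sqrt(C1 + b^2)


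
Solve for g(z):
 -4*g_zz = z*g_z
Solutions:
 g(z) = C1 + C2*erf(sqrt(2)*z/4)


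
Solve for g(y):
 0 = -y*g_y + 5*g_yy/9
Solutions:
 g(y) = C1 + C2*erfi(3*sqrt(10)*y/10)


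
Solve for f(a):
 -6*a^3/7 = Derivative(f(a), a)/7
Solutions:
 f(a) = C1 - 3*a^4/2


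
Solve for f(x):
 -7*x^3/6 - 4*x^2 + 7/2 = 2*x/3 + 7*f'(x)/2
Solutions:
 f(x) = C1 - x^4/12 - 8*x^3/21 - 2*x^2/21 + x


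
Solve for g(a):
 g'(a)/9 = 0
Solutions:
 g(a) = C1


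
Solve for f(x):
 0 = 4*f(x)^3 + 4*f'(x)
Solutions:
 f(x) = -sqrt(2)*sqrt(-1/(C1 - x))/2
 f(x) = sqrt(2)*sqrt(-1/(C1 - x))/2


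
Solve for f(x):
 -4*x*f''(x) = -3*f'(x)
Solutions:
 f(x) = C1 + C2*x^(7/4)


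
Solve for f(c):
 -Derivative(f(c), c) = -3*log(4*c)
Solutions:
 f(c) = C1 + 3*c*log(c) - 3*c + c*log(64)


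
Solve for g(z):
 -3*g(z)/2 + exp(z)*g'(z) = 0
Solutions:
 g(z) = C1*exp(-3*exp(-z)/2)


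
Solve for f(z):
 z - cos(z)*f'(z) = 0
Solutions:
 f(z) = C1 + Integral(z/cos(z), z)


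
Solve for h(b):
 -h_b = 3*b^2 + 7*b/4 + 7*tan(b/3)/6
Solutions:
 h(b) = C1 - b^3 - 7*b^2/8 + 7*log(cos(b/3))/2


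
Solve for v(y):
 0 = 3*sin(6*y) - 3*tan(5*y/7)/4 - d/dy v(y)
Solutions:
 v(y) = C1 + 21*log(cos(5*y/7))/20 - cos(6*y)/2


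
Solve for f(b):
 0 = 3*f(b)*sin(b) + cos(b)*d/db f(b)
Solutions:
 f(b) = C1*cos(b)^3


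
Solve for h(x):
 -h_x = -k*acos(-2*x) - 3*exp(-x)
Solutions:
 h(x) = C1 + k*x*acos(-2*x) + k*sqrt(1 - 4*x^2)/2 - 3*exp(-x)


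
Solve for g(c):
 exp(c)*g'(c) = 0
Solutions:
 g(c) = C1


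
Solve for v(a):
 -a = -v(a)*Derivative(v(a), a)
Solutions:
 v(a) = -sqrt(C1 + a^2)
 v(a) = sqrt(C1 + a^2)


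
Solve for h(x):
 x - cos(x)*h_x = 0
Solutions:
 h(x) = C1 + Integral(x/cos(x), x)


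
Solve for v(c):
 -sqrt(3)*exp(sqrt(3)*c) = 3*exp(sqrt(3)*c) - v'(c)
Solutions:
 v(c) = C1 + exp(sqrt(3)*c) + sqrt(3)*exp(sqrt(3)*c)


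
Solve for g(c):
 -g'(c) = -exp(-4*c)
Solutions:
 g(c) = C1 - exp(-4*c)/4


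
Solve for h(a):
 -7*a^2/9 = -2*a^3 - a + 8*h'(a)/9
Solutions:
 h(a) = C1 + 9*a^4/16 - 7*a^3/24 + 9*a^2/16


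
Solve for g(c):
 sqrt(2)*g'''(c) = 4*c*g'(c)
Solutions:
 g(c) = C1 + Integral(C2*airyai(sqrt(2)*c) + C3*airybi(sqrt(2)*c), c)


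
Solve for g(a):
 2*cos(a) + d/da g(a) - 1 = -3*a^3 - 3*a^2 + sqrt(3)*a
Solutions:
 g(a) = C1 - 3*a^4/4 - a^3 + sqrt(3)*a^2/2 + a - 2*sin(a)


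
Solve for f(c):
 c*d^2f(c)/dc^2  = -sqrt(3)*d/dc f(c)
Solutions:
 f(c) = C1 + C2*c^(1 - sqrt(3))


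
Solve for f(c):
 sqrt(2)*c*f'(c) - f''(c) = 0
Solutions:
 f(c) = C1 + C2*erfi(2^(3/4)*c/2)


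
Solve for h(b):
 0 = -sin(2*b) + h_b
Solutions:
 h(b) = C1 - cos(2*b)/2


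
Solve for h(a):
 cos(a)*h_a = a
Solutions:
 h(a) = C1 + Integral(a/cos(a), a)


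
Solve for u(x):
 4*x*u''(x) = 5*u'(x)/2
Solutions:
 u(x) = C1 + C2*x^(13/8)


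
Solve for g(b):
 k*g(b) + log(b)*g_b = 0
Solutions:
 g(b) = C1*exp(-k*li(b))


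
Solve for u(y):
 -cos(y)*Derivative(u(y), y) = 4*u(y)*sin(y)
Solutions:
 u(y) = C1*cos(y)^4


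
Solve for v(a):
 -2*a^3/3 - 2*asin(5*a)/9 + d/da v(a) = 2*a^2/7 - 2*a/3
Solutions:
 v(a) = C1 + a^4/6 + 2*a^3/21 - a^2/3 + 2*a*asin(5*a)/9 + 2*sqrt(1 - 25*a^2)/45


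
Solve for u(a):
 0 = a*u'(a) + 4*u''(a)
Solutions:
 u(a) = C1 + C2*erf(sqrt(2)*a/4)


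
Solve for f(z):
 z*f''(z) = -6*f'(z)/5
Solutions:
 f(z) = C1 + C2/z^(1/5)


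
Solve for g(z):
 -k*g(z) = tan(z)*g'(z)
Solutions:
 g(z) = C1*exp(-k*log(sin(z)))


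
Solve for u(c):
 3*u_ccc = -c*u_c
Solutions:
 u(c) = C1 + Integral(C2*airyai(-3^(2/3)*c/3) + C3*airybi(-3^(2/3)*c/3), c)


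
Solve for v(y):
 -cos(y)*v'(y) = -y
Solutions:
 v(y) = C1 + Integral(y/cos(y), y)


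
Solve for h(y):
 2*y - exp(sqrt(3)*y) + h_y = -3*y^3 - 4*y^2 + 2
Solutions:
 h(y) = C1 - 3*y^4/4 - 4*y^3/3 - y^2 + 2*y + sqrt(3)*exp(sqrt(3)*y)/3


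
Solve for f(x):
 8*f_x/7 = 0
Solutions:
 f(x) = C1


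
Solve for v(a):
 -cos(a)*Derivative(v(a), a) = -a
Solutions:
 v(a) = C1 + Integral(a/cos(a), a)


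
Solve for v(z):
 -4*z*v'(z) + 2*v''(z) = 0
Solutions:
 v(z) = C1 + C2*erfi(z)


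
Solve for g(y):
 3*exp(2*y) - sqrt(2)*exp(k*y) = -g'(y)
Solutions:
 g(y) = C1 - 3*exp(2*y)/2 + sqrt(2)*exp(k*y)/k


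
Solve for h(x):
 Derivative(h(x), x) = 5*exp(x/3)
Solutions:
 h(x) = C1 + 15*exp(x/3)


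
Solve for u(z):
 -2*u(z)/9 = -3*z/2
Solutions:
 u(z) = 27*z/4


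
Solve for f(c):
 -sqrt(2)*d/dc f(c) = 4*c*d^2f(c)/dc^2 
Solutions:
 f(c) = C1 + C2*c^(1 - sqrt(2)/4)


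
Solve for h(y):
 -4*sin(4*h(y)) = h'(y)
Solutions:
 h(y) = -acos((-C1 - exp(32*y))/(C1 - exp(32*y)))/4 + pi/2
 h(y) = acos((-C1 - exp(32*y))/(C1 - exp(32*y)))/4


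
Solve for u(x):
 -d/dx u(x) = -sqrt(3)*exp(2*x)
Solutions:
 u(x) = C1 + sqrt(3)*exp(2*x)/2


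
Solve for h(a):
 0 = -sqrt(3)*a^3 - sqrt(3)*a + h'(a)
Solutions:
 h(a) = C1 + sqrt(3)*a^4/4 + sqrt(3)*a^2/2


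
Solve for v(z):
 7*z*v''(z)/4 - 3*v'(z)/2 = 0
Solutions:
 v(z) = C1 + C2*z^(13/7)


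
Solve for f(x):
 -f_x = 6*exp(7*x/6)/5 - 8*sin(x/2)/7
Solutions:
 f(x) = C1 - 36*exp(7*x/6)/35 - 16*cos(x/2)/7


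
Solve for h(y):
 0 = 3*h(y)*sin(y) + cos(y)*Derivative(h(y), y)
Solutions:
 h(y) = C1*cos(y)^3


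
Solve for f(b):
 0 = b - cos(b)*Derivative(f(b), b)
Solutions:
 f(b) = C1 + Integral(b/cos(b), b)


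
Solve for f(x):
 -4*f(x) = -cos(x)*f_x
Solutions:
 f(x) = C1*(sin(x)^2 + 2*sin(x) + 1)/(sin(x)^2 - 2*sin(x) + 1)


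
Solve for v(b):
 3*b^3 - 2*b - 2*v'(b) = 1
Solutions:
 v(b) = C1 + 3*b^4/8 - b^2/2 - b/2


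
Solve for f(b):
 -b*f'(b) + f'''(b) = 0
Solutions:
 f(b) = C1 + Integral(C2*airyai(b) + C3*airybi(b), b)


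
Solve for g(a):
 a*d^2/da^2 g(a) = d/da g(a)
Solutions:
 g(a) = C1 + C2*a^2


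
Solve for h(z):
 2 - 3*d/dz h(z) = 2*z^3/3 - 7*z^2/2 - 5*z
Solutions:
 h(z) = C1 - z^4/18 + 7*z^3/18 + 5*z^2/6 + 2*z/3


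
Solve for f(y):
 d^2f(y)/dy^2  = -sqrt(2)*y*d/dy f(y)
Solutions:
 f(y) = C1 + C2*erf(2^(3/4)*y/2)


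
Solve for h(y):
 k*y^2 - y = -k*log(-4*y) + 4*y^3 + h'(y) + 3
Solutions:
 h(y) = C1 + k*y^3/3 + k*y*log(-y) - y^4 - y^2/2 + y*(-k + 2*k*log(2) - 3)


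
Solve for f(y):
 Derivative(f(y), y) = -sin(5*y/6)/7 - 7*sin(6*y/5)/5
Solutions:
 f(y) = C1 + 6*cos(5*y/6)/35 + 7*cos(6*y/5)/6


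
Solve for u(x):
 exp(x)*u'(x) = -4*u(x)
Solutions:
 u(x) = C1*exp(4*exp(-x))


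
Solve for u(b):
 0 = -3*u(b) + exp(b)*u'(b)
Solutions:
 u(b) = C1*exp(-3*exp(-b))


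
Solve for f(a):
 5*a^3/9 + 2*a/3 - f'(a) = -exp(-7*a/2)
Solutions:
 f(a) = C1 + 5*a^4/36 + a^2/3 - 2*exp(-7*a/2)/7


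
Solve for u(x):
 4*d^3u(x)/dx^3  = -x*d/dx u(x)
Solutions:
 u(x) = C1 + Integral(C2*airyai(-2^(1/3)*x/2) + C3*airybi(-2^(1/3)*x/2), x)


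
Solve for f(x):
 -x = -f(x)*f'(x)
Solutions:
 f(x) = -sqrt(C1 + x^2)
 f(x) = sqrt(C1 + x^2)


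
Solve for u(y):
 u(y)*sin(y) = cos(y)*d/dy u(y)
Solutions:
 u(y) = C1/cos(y)


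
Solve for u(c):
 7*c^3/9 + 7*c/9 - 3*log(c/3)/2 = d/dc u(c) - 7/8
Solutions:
 u(c) = C1 + 7*c^4/36 + 7*c^2/18 - 3*c*log(c)/2 + 3*c*log(3)/2 + 19*c/8


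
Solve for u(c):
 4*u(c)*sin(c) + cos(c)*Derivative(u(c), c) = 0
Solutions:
 u(c) = C1*cos(c)^4


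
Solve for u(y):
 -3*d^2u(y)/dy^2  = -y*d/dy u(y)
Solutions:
 u(y) = C1 + C2*erfi(sqrt(6)*y/6)


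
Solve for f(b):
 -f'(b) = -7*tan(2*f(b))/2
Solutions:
 f(b) = -asin(C1*exp(7*b))/2 + pi/2
 f(b) = asin(C1*exp(7*b))/2


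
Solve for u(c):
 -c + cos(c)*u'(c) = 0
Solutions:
 u(c) = C1 + Integral(c/cos(c), c)


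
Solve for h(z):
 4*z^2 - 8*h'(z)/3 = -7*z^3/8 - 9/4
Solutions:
 h(z) = C1 + 21*z^4/256 + z^3/2 + 27*z/32


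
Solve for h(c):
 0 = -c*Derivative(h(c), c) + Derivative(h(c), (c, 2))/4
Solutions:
 h(c) = C1 + C2*erfi(sqrt(2)*c)


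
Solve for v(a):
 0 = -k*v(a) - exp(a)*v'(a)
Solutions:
 v(a) = C1*exp(k*exp(-a))
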